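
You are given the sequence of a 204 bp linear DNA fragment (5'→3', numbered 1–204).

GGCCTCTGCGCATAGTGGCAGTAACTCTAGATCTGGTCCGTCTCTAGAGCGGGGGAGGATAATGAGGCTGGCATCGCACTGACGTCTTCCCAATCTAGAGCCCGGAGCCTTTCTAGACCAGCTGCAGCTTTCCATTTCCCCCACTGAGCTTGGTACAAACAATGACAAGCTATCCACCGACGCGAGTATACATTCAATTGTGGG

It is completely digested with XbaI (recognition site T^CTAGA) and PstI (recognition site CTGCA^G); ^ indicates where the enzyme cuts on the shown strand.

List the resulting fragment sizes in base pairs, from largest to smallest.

XbaI sites (TCTAGA) start at positions 26, 43, 94, 112.
XbaI cuts after the first base of each site, so after positions 26, 43, 94, 112.
The PstI site (CTGCAG) starts at position 122.
PstI cuts after base 5 of each site (before the last base), so after position 126.
Combined cut positions: 26, 43, 94, 112, 126.
Linear molecule, 5 cuts → 6 fragments:
  1–26 → 26 bp
  27–43 → 17 bp
  44–94 → 51 bp
  95–112 → 18 bp
  113–126 → 14 bp
  127–204 → 78 bp
Sorted largest to smallest: 78, 51, 26, 18, 17, 14 bp.

78, 51, 26, 18, 17, 14 bp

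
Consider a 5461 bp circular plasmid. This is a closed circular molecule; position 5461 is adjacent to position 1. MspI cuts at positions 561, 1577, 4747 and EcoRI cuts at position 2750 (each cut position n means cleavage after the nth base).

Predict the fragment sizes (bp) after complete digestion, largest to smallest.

1997, 1275, 1173, 1016 bp

Combined cut positions (sorted): 561, 1577, 2750, 4747.
Circular molecule, 4 cuts → 4 fragments:
  1577 − 561 = 1016 bp
  2750 − 1577 = 1173 bp
  4747 − 2750 = 1997 bp
  wrap: 5461 − 4747 + 561 = 1275 bp
Sorted largest to smallest: 1997, 1275, 1173, 1016 bp.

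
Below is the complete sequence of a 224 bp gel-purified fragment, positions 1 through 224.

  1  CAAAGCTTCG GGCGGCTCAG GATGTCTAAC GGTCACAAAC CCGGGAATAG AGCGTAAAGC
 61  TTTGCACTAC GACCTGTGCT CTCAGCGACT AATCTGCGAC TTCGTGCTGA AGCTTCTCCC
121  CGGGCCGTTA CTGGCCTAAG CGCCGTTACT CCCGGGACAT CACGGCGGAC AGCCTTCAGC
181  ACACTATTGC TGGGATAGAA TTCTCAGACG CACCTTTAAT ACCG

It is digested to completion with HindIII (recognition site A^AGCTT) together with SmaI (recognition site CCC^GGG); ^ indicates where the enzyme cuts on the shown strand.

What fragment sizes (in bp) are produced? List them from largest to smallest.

71, 53, 39, 32, 15, 11, 3 bp

HindIII sites (AAGCTT) start at positions 3, 57, 110.
HindIII cuts after the first base of each site, so after positions 3, 57, 110.
SmaI sites (CCCGGG) start at positions 40, 119, 151.
SmaI cuts after base 3 of each site, so after positions 42, 121, 153.
Combined cut positions: 3, 42, 57, 110, 121, 153.
Linear molecule, 6 cuts → 7 fragments:
  1–3 → 3 bp
  4–42 → 39 bp
  43–57 → 15 bp
  58–110 → 53 bp
  111–121 → 11 bp
  122–153 → 32 bp
  154–224 → 71 bp
Sorted largest to smallest: 71, 53, 39, 32, 15, 11, 3 bp.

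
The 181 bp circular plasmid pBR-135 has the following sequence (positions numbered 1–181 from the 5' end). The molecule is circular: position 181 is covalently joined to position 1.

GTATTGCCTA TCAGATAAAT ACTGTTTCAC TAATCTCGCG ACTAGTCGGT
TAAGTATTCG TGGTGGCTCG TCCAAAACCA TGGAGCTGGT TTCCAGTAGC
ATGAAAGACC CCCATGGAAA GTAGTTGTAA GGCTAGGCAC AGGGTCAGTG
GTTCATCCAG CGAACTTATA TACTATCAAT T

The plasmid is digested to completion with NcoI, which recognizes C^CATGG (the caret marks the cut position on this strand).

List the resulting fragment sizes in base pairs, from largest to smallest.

147, 34 bp

NcoI sites (CCATGG) start at positions 78, 112.
NcoI cuts after the first base of each site, so after positions 78, 112.
Circular molecule, 2 cuts → 2 fragments:
  79–112 → 34 bp
  113–181 then 1–78 → 69 + 78 = 147 bp
Sorted largest to smallest: 147, 34 bp.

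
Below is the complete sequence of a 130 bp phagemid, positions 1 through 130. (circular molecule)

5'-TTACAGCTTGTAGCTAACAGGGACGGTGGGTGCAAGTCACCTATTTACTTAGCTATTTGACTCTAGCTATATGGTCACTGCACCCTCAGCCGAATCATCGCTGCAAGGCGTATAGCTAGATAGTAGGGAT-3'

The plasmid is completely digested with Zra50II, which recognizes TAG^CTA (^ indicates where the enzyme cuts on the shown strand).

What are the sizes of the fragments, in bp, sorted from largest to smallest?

49, 39, 28, 14 bp

Zra50II sites (TAGCTA) start at positions 11, 50, 64, 113.
Zra50II cuts after base 3 of each site, so after positions 13, 52, 66, 115.
Circular molecule, 4 cuts → 4 fragments:
  14–52 → 39 bp
  53–66 → 14 bp
  67–115 → 49 bp
  116–130 then 1–13 → 15 + 13 = 28 bp
Sorted largest to smallest: 49, 39, 28, 14 bp.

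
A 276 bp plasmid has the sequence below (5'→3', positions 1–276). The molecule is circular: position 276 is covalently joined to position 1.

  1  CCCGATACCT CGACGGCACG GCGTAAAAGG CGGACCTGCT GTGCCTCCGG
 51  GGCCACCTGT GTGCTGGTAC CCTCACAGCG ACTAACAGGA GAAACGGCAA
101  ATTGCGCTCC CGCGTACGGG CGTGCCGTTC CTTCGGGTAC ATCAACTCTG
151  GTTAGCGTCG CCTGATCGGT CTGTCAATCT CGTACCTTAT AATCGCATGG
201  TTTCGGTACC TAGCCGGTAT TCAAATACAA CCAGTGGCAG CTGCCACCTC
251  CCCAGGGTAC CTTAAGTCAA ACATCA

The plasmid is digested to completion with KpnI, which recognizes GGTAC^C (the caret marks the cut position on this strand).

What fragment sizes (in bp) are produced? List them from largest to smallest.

KpnI sites (GGTACC) start at positions 66, 205, 256.
KpnI cuts after base 5 of each site (before the last base), so after positions 70, 209, 260.
Circular molecule, 3 cuts → 3 fragments:
  71–209 → 139 bp
  210–260 → 51 bp
  261–276 then 1–70 → 16 + 70 = 86 bp
Sorted largest to smallest: 139, 86, 51 bp.

139, 86, 51 bp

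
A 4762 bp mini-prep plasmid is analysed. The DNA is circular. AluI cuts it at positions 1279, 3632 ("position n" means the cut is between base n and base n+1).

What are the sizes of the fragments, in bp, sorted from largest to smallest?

Circular molecule, 2 cuts → 2 fragments:
  3632 − 1279 = 2353 bp
  wrap: 4762 − 3632 + 1279 = 2409 bp
Sorted largest to smallest: 2409, 2353 bp.

2409, 2353 bp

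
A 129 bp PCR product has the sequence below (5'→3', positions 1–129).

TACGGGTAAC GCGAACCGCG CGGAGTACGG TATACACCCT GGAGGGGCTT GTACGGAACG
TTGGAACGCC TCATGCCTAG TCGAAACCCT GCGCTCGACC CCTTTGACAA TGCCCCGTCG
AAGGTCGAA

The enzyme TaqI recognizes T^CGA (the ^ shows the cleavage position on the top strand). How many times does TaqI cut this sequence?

TCGA occurs starting at positions 81, 95, 118, 125.
TaqI cuts at 4 sites.

4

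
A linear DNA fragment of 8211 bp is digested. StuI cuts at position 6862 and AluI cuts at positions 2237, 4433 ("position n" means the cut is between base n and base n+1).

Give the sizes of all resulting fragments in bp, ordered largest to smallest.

Combined cut positions (sorted): 2237, 4433, 6862.
Linear molecule, 3 cuts → 4 fragments:
  2237 − 0 = 2237 bp
  4433 − 2237 = 2196 bp
  6862 − 4433 = 2429 bp
  8211 − 6862 = 1349 bp
Sorted largest to smallest: 2429, 2237, 2196, 1349 bp.

2429, 2237, 2196, 1349 bp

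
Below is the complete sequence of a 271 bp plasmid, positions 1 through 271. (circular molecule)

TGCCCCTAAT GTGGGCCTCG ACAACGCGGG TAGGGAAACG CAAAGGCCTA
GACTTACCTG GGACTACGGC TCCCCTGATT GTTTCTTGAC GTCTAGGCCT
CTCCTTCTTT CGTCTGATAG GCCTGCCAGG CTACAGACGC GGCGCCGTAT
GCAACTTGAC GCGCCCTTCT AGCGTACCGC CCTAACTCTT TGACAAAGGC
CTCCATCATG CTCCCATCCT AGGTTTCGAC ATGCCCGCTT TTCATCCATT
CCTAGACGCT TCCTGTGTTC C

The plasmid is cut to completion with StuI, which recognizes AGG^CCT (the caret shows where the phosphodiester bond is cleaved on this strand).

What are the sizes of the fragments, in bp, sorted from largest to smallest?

118, 78, 51, 24 bp

StuI sites (AGGCCT) start at positions 44, 95, 119, 197.
StuI cuts after base 3 of each site, so after positions 46, 97, 121, 199.
Circular molecule, 4 cuts → 4 fragments:
  47–97 → 51 bp
  98–121 → 24 bp
  122–199 → 78 bp
  200–271 then 1–46 → 72 + 46 = 118 bp
Sorted largest to smallest: 118, 78, 51, 24 bp.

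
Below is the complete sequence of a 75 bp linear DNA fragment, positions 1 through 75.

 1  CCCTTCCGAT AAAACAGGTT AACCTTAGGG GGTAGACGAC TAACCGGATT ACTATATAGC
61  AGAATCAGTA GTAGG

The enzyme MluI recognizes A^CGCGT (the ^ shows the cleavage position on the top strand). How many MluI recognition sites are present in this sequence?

No occurrence of ACGCGT is present in the sequence.
MluI does not cut: 0 sites.

0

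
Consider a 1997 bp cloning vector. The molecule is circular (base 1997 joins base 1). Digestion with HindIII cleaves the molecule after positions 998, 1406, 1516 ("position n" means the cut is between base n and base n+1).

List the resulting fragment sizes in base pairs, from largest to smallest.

Circular molecule, 3 cuts → 3 fragments:
  1406 − 998 = 408 bp
  1516 − 1406 = 110 bp
  wrap: 1997 − 1516 + 998 = 1479 bp
Sorted largest to smallest: 1479, 408, 110 bp.

1479, 408, 110 bp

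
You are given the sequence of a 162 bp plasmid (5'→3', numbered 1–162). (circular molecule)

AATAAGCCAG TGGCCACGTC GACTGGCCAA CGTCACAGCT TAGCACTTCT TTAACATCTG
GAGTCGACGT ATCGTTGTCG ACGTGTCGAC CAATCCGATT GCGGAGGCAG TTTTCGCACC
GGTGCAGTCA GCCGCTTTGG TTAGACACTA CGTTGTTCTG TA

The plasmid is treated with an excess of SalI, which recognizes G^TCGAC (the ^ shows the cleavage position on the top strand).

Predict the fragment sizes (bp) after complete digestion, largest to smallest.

SalI sites (GTCGAC) start at positions 18, 63, 77, 85.
SalI cuts after the first base of each site, so after positions 18, 63, 77, 85.
Circular molecule, 4 cuts → 4 fragments:
  19–63 → 45 bp
  64–77 → 14 bp
  78–85 → 8 bp
  86–162 then 1–18 → 77 + 18 = 95 bp
Sorted largest to smallest: 95, 45, 14, 8 bp.

95, 45, 14, 8 bp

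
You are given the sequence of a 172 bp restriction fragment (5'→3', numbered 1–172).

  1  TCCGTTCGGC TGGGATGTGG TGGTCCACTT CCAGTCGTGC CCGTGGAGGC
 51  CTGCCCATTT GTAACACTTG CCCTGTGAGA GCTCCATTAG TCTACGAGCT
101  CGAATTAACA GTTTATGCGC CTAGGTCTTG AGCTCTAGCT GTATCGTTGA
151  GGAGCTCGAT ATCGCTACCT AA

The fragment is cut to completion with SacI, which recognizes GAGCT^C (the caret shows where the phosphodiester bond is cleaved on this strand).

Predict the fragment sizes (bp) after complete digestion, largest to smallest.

83, 34, 22, 17, 16 bp

SacI sites (GAGCTC) start at positions 79, 96, 130, 152.
SacI cuts after base 5 of each site (before the last base), so after positions 83, 100, 134, 156.
Linear molecule, 4 cuts → 5 fragments:
  1–83 → 83 bp
  84–100 → 17 bp
  101–134 → 34 bp
  135–156 → 22 bp
  157–172 → 16 bp
Sorted largest to smallest: 83, 34, 22, 17, 16 bp.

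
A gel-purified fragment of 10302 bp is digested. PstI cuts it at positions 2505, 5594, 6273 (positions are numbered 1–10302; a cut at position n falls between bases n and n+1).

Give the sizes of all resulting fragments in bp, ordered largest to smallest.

Linear molecule, 3 cuts → 4 fragments:
  2505 − 0 = 2505 bp
  5594 − 2505 = 3089 bp
  6273 − 5594 = 679 bp
  10302 − 6273 = 4029 bp
Sorted largest to smallest: 4029, 3089, 2505, 679 bp.

4029, 3089, 2505, 679 bp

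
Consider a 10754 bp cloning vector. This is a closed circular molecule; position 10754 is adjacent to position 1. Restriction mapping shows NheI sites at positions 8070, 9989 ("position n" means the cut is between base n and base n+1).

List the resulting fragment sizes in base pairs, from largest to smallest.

8835, 1919 bp

Circular molecule, 2 cuts → 2 fragments:
  9989 − 8070 = 1919 bp
  wrap: 10754 − 9989 + 8070 = 8835 bp
Sorted largest to smallest: 8835, 1919 bp.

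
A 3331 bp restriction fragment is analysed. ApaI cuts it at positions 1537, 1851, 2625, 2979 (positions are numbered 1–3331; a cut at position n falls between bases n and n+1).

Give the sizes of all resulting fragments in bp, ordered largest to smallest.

1537, 774, 354, 352, 314 bp

Linear molecule, 4 cuts → 5 fragments:
  1537 − 0 = 1537 bp
  1851 − 1537 = 314 bp
  2625 − 1851 = 774 bp
  2979 − 2625 = 354 bp
  3331 − 2979 = 352 bp
Sorted largest to smallest: 1537, 774, 354, 352, 314 bp.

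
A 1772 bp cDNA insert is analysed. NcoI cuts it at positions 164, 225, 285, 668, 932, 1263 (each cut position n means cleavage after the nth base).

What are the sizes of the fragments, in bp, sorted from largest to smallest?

Linear molecule, 6 cuts → 7 fragments:
  164 − 0 = 164 bp
  225 − 164 = 61 bp
  285 − 225 = 60 bp
  668 − 285 = 383 bp
  932 − 668 = 264 bp
  1263 − 932 = 331 bp
  1772 − 1263 = 509 bp
Sorted largest to smallest: 509, 383, 331, 264, 164, 61, 60 bp.

509, 383, 331, 264, 164, 61, 60 bp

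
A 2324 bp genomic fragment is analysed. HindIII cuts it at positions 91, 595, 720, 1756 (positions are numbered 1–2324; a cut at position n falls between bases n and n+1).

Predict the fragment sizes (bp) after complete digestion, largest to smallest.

1036, 568, 504, 125, 91 bp

Linear molecule, 4 cuts → 5 fragments:
  91 − 0 = 91 bp
  595 − 91 = 504 bp
  720 − 595 = 125 bp
  1756 − 720 = 1036 bp
  2324 − 1756 = 568 bp
Sorted largest to smallest: 1036, 568, 504, 125, 91 bp.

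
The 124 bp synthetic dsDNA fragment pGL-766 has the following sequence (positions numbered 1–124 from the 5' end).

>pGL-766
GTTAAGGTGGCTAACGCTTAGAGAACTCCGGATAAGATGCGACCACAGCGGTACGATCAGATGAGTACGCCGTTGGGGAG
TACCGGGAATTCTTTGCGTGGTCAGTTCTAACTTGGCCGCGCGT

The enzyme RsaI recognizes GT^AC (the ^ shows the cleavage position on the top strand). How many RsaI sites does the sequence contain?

3

GTAC occurs starting at positions 51, 65, 80.
RsaI cuts at 3 sites.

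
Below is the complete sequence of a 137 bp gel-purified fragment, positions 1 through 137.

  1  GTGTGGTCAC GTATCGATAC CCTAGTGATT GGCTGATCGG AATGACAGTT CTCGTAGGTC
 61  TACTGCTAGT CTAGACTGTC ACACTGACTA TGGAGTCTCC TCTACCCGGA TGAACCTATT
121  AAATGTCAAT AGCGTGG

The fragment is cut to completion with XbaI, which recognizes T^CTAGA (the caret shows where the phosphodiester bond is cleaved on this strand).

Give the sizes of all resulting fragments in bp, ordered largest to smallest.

The XbaI site (TCTAGA) starts at position 70.
XbaI cuts after the first base of each site, so after position 70.
Linear molecule, 1 cut → 2 fragments:
  1–70 → 70 bp
  71–137 → 67 bp
Sorted largest to smallest: 70, 67 bp.

70, 67 bp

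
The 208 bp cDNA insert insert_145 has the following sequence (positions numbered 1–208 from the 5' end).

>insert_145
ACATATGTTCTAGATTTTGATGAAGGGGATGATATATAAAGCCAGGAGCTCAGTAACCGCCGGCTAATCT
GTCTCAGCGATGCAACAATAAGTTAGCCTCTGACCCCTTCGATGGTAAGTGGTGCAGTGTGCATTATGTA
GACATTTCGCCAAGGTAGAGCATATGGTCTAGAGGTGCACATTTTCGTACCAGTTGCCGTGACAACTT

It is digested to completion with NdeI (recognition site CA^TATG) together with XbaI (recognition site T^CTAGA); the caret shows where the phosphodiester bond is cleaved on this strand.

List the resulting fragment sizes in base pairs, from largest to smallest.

NdeI sites (CATATG) start at positions 2, 161.
NdeI cuts after base 2 of each site, so after positions 3, 162.
XbaI sites (TCTAGA) start at positions 9, 168.
XbaI cuts after the first base of each site, so after positions 9, 168.
Combined cut positions: 3, 9, 162, 168.
Linear molecule, 4 cuts → 5 fragments:
  1–3 → 3 bp
  4–9 → 6 bp
  10–162 → 153 bp
  163–168 → 6 bp
  169–208 → 40 bp
Sorted largest to smallest: 153, 40, 6, 6, 3 bp.

153, 40, 6, 6, 3 bp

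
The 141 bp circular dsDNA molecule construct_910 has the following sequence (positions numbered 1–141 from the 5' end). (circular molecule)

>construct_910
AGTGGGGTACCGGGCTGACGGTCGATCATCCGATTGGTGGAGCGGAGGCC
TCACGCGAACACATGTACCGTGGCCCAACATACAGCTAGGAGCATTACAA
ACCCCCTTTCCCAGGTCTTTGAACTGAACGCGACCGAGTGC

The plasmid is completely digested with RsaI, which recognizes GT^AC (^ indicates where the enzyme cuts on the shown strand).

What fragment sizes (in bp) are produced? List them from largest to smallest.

83, 58 bp

RsaI sites (GTAC) start at positions 7, 65.
RsaI cuts after base 2 of each site, so after positions 8, 66.
Circular molecule, 2 cuts → 2 fragments:
  9–66 → 58 bp
  67–141 then 1–8 → 75 + 8 = 83 bp
Sorted largest to smallest: 83, 58 bp.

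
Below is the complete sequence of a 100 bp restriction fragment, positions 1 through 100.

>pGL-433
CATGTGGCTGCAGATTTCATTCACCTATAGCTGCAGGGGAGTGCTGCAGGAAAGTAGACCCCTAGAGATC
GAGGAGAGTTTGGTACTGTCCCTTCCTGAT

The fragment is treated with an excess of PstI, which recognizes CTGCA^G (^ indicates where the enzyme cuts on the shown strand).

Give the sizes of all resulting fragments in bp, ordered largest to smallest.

52, 23, 13, 12 bp

PstI sites (CTGCAG) start at positions 8, 31, 44.
PstI cuts after base 5 of each site (before the last base), so after positions 12, 35, 48.
Linear molecule, 3 cuts → 4 fragments:
  1–12 → 12 bp
  13–35 → 23 bp
  36–48 → 13 bp
  49–100 → 52 bp
Sorted largest to smallest: 52, 23, 13, 12 bp.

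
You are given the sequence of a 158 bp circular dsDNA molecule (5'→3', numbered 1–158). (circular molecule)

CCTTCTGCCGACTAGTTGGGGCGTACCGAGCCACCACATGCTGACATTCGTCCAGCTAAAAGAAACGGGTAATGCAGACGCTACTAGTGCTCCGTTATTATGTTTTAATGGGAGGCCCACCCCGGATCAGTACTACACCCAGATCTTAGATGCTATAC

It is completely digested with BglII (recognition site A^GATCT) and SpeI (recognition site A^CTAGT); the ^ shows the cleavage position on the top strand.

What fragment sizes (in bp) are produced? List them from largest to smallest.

The BglII site (AGATCT) starts at position 141.
BglII cuts after the first base of each site, so after position 141.
SpeI sites (ACTAGT) start at positions 11, 83.
SpeI cuts after the first base of each site, so after positions 11, 83.
Combined cut positions: 11, 83, 141.
Circular molecule, 3 cuts → 3 fragments:
  12–83 → 72 bp
  84–141 → 58 bp
  142–158 then 1–11 → 17 + 11 = 28 bp
Sorted largest to smallest: 72, 58, 28 bp.

72, 58, 28 bp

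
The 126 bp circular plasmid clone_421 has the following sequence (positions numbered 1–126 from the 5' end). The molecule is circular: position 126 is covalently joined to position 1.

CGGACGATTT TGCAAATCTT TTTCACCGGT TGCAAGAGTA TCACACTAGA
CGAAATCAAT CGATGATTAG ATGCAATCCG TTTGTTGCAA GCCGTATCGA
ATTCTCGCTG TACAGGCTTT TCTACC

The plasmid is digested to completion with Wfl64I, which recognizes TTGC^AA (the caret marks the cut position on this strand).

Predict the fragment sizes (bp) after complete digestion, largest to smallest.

55, 51, 20 bp

Wfl64I sites (TTGCAA) start at positions 10, 30, 85.
Wfl64I cuts after base 4 of each site, so after positions 13, 33, 88.
Circular molecule, 3 cuts → 3 fragments:
  14–33 → 20 bp
  34–88 → 55 bp
  89–126 then 1–13 → 38 + 13 = 51 bp
Sorted largest to smallest: 55, 51, 20 bp.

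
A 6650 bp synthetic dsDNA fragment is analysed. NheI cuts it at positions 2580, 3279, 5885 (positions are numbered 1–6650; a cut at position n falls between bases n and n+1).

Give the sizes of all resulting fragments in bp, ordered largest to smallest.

Linear molecule, 3 cuts → 4 fragments:
  2580 − 0 = 2580 bp
  3279 − 2580 = 699 bp
  5885 − 3279 = 2606 bp
  6650 − 5885 = 765 bp
Sorted largest to smallest: 2606, 2580, 765, 699 bp.

2606, 2580, 765, 699 bp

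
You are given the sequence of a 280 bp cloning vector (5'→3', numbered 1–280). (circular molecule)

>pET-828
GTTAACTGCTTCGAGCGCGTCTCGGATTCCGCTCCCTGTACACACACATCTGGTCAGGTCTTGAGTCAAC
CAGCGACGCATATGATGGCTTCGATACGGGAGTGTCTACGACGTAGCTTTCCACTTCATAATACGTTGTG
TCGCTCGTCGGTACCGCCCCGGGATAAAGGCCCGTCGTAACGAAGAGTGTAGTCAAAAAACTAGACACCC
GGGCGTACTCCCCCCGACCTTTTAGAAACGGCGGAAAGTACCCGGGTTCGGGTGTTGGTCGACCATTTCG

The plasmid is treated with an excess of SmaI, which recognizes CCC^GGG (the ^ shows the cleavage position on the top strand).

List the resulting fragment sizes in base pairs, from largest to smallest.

SmaI sites (CCCGGG) start at positions 158, 208, 251.
SmaI cuts after base 3 of each site, so after positions 160, 210, 253.
Circular molecule, 3 cuts → 3 fragments:
  161–210 → 50 bp
  211–253 → 43 bp
  254–280 then 1–160 → 27 + 160 = 187 bp
Sorted largest to smallest: 187, 50, 43 bp.

187, 50, 43 bp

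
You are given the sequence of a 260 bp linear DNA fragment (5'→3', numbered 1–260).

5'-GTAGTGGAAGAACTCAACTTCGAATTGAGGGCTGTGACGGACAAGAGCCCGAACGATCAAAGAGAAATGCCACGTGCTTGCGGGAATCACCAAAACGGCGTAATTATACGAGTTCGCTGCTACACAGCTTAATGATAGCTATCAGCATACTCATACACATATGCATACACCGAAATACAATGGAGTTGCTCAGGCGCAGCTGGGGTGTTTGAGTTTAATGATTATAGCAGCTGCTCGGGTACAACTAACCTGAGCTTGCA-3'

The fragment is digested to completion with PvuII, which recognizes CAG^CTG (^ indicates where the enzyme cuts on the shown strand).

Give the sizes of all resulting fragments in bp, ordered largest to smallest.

PvuII sites (CAGCTG) start at positions 197, 228.
PvuII cuts after base 3 of each site, so after positions 199, 230.
Linear molecule, 2 cuts → 3 fragments:
  1–199 → 199 bp
  200–230 → 31 bp
  231–260 → 30 bp
Sorted largest to smallest: 199, 31, 30 bp.

199, 31, 30 bp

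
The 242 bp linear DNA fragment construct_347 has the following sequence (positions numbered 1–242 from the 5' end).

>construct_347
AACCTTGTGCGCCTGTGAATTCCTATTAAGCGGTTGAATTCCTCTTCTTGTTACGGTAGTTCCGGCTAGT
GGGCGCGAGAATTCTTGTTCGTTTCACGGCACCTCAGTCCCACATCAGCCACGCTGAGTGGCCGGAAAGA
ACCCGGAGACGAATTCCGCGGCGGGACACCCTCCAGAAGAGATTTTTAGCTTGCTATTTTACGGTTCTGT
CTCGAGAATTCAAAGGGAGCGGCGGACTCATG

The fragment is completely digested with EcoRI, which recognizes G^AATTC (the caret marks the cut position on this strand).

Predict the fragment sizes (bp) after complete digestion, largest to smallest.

72, 65, 43, 26, 19, 17 bp

EcoRI sites (GAATTC) start at positions 17, 36, 79, 151, 216.
EcoRI cuts after the first base of each site, so after positions 17, 36, 79, 151, 216.
Linear molecule, 5 cuts → 6 fragments:
  1–17 → 17 bp
  18–36 → 19 bp
  37–79 → 43 bp
  80–151 → 72 bp
  152–216 → 65 bp
  217–242 → 26 bp
Sorted largest to smallest: 72, 65, 43, 26, 19, 17 bp.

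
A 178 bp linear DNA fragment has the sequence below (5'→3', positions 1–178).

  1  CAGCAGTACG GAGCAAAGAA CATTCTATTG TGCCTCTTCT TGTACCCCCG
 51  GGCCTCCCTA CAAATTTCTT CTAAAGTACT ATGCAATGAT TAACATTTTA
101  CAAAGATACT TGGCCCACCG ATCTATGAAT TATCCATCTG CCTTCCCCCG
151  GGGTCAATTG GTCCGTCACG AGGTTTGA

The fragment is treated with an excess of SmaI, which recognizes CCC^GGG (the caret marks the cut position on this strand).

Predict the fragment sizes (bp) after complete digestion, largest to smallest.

100, 49, 29 bp

SmaI sites (CCCGGG) start at positions 47, 147.
SmaI cuts after base 3 of each site, so after positions 49, 149.
Linear molecule, 2 cuts → 3 fragments:
  1–49 → 49 bp
  50–149 → 100 bp
  150–178 → 29 bp
Sorted largest to smallest: 100, 49, 29 bp.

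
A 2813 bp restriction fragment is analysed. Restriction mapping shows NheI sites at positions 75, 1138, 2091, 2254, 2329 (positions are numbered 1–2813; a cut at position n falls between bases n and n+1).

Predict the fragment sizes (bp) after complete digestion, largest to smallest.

Linear molecule, 5 cuts → 6 fragments:
  75 − 0 = 75 bp
  1138 − 75 = 1063 bp
  2091 − 1138 = 953 bp
  2254 − 2091 = 163 bp
  2329 − 2254 = 75 bp
  2813 − 2329 = 484 bp
Sorted largest to smallest: 1063, 953, 484, 163, 75, 75 bp.

1063, 953, 484, 163, 75, 75 bp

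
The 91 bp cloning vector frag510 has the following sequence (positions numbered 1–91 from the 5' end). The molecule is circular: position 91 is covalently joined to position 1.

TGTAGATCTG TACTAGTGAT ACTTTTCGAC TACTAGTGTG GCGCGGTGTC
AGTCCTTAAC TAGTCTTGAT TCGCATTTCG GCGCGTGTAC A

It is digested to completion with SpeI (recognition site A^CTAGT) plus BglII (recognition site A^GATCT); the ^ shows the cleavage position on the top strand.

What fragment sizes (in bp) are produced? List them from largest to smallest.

36, 27, 20, 8 bp

SpeI sites (ACTAGT) start at positions 12, 32, 59.
SpeI cuts after the first base of each site, so after positions 12, 32, 59.
The BglII site (AGATCT) starts at position 4.
BglII cuts after the first base of each site, so after position 4.
Combined cut positions: 4, 12, 32, 59.
Circular molecule, 4 cuts → 4 fragments:
  5–12 → 8 bp
  13–32 → 20 bp
  33–59 → 27 bp
  60–91 then 1–4 → 32 + 4 = 36 bp
Sorted largest to smallest: 36, 27, 20, 8 bp.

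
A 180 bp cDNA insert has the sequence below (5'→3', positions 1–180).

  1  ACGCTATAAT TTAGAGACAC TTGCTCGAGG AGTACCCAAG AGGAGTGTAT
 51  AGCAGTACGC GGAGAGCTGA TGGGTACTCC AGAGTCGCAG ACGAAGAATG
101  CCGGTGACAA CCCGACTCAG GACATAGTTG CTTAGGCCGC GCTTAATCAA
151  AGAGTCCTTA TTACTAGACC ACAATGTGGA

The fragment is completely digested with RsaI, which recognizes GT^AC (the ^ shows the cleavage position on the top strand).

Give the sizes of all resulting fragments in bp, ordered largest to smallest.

RsaI sites (GTAC) start at positions 32, 55, 74.
RsaI cuts after base 2 of each site, so after positions 33, 56, 75.
Linear molecule, 3 cuts → 4 fragments:
  1–33 → 33 bp
  34–56 → 23 bp
  57–75 → 19 bp
  76–180 → 105 bp
Sorted largest to smallest: 105, 33, 23, 19 bp.

105, 33, 23, 19 bp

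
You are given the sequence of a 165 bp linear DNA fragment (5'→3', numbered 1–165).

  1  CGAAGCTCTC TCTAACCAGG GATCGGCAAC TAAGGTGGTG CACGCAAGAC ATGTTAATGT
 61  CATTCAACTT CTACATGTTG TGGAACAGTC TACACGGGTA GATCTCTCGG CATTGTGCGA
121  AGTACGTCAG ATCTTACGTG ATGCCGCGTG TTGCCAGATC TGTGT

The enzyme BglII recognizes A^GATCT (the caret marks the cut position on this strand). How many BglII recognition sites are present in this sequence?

3

AGATCT occurs starting at positions 100, 129, 156.
BglII cuts at 3 sites.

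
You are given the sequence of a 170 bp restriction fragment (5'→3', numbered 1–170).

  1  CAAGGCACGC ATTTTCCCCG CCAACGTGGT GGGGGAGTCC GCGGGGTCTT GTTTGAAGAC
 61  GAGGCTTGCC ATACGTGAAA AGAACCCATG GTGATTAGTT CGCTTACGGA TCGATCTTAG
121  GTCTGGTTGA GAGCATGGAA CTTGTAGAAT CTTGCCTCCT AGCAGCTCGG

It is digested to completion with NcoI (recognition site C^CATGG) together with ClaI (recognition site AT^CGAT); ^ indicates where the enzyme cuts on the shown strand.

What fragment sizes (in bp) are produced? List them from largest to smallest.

86, 59, 25 bp

The NcoI site (CCATGG) starts at position 86.
NcoI cuts after the first base of each site, so after position 86.
The ClaI site (ATCGAT) starts at position 110.
ClaI cuts after base 2 of each site, so after position 111.
Combined cut positions: 86, 111.
Linear molecule, 2 cuts → 3 fragments:
  1–86 → 86 bp
  87–111 → 25 bp
  112–170 → 59 bp
Sorted largest to smallest: 86, 59, 25 bp.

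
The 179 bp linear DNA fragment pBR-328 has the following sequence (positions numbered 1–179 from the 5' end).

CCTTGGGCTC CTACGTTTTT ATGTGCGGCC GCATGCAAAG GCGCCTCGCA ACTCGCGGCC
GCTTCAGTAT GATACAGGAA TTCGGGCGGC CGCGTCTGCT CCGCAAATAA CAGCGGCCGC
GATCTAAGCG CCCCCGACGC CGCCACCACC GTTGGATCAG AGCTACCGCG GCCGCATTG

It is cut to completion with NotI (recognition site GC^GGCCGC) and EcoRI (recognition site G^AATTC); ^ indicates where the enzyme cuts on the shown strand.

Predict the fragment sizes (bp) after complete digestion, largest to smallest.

55, 30, 27, 26, 22, 10, 9 bp

NotI sites (GCGGCCGC) start at positions 25, 55, 86, 113, 168.
NotI cuts after base 2 of each site, so after positions 26, 56, 87, 114, 169.
The EcoRI site (GAATTC) starts at position 78.
EcoRI cuts after the first base of each site, so after position 78.
Combined cut positions: 26, 56, 78, 87, 114, 169.
Linear molecule, 6 cuts → 7 fragments:
  1–26 → 26 bp
  27–56 → 30 bp
  57–78 → 22 bp
  79–87 → 9 bp
  88–114 → 27 bp
  115–169 → 55 bp
  170–179 → 10 bp
Sorted largest to smallest: 55, 30, 27, 26, 22, 10, 9 bp.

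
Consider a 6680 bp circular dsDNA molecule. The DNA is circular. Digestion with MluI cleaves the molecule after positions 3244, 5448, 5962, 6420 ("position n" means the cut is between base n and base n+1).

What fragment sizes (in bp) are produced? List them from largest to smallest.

Circular molecule, 4 cuts → 4 fragments:
  5448 − 3244 = 2204 bp
  5962 − 5448 = 514 bp
  6420 − 5962 = 458 bp
  wrap: 6680 − 6420 + 3244 = 3504 bp
Sorted largest to smallest: 3504, 2204, 514, 458 bp.

3504, 2204, 514, 458 bp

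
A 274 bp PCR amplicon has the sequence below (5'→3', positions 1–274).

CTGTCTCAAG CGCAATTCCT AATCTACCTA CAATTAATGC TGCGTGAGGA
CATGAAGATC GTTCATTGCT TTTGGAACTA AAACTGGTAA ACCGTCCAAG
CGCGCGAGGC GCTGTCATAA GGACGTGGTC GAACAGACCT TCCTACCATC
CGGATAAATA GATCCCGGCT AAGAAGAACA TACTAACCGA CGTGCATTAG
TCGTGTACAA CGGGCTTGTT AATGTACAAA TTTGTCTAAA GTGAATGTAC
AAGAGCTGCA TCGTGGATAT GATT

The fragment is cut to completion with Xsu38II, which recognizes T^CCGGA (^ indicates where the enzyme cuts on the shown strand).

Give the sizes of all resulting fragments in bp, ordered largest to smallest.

The Xsu38II site (TCCGGA) starts at position 149.
Xsu38II cuts after the first base of each site, so after position 149.
Linear molecule, 1 cut → 2 fragments:
  1–149 → 149 bp
  150–274 → 125 bp
Sorted largest to smallest: 149, 125 bp.

149, 125 bp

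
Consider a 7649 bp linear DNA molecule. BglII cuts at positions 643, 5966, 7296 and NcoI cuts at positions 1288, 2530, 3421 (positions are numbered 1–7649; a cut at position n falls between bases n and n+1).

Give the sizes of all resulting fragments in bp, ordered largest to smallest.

2545, 1330, 1242, 891, 645, 643, 353 bp

Combined cut positions (sorted): 643, 1288, 2530, 3421, 5966, 7296.
Linear molecule, 6 cuts → 7 fragments:
  643 − 0 = 643 bp
  1288 − 643 = 645 bp
  2530 − 1288 = 1242 bp
  3421 − 2530 = 891 bp
  5966 − 3421 = 2545 bp
  7296 − 5966 = 1330 bp
  7649 − 7296 = 353 bp
Sorted largest to smallest: 2545, 1330, 1242, 891, 645, 643, 353 bp.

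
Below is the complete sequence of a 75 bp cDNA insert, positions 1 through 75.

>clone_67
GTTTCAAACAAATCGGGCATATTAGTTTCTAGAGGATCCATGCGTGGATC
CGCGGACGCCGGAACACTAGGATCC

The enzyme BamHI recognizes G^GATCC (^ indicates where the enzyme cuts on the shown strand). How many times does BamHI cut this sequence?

GGATCC occurs starting at positions 34, 46, 70.
BamHI cuts at 3 sites.

3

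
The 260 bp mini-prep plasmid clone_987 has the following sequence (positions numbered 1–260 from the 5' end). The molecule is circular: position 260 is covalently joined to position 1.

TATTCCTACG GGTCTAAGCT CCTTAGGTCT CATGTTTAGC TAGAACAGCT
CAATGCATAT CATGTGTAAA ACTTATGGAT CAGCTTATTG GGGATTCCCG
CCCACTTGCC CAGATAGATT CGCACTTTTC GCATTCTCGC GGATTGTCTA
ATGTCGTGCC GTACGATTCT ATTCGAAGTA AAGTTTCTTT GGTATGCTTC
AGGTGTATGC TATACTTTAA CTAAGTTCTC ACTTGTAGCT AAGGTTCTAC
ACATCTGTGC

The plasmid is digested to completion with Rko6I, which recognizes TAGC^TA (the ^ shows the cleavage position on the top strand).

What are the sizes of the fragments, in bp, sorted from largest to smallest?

199, 61 bp

Rko6I sites (TAGCTA) start at positions 37, 236.
Rko6I cuts after base 4 of each site, so after positions 40, 239.
Circular molecule, 2 cuts → 2 fragments:
  41–239 → 199 bp
  240–260 then 1–40 → 21 + 40 = 61 bp
Sorted largest to smallest: 199, 61 bp.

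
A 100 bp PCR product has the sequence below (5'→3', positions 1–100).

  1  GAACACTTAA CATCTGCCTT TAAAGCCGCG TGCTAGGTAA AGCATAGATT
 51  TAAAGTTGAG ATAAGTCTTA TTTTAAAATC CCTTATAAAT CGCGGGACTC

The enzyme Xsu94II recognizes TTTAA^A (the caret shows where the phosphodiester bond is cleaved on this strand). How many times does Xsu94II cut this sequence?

TTTAAA occurs starting at positions 19, 49, 72.
Xsu94II cuts at 3 sites.

3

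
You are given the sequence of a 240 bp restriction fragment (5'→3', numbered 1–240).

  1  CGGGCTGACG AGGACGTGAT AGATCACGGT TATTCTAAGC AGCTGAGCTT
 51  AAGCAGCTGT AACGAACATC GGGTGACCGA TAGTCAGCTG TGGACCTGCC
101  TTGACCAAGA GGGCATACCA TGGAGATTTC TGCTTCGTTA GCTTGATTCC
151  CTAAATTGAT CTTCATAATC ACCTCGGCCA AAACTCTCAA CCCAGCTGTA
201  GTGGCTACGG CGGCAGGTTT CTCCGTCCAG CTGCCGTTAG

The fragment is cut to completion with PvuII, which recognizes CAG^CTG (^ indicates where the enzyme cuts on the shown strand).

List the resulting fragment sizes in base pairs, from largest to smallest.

PvuII sites (CAGCTG) start at positions 40, 54, 85, 193, 228.
PvuII cuts after base 3 of each site, so after positions 42, 56, 87, 195, 230.
Linear molecule, 5 cuts → 6 fragments:
  1–42 → 42 bp
  43–56 → 14 bp
  57–87 → 31 bp
  88–195 → 108 bp
  196–230 → 35 bp
  231–240 → 10 bp
Sorted largest to smallest: 108, 42, 35, 31, 14, 10 bp.

108, 42, 35, 31, 14, 10 bp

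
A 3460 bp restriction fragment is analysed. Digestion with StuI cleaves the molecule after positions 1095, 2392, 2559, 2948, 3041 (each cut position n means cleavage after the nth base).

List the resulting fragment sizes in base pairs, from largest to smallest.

Linear molecule, 5 cuts → 6 fragments:
  1095 − 0 = 1095 bp
  2392 − 1095 = 1297 bp
  2559 − 2392 = 167 bp
  2948 − 2559 = 389 bp
  3041 − 2948 = 93 bp
  3460 − 3041 = 419 bp
Sorted largest to smallest: 1297, 1095, 419, 389, 167, 93 bp.

1297, 1095, 419, 389, 167, 93 bp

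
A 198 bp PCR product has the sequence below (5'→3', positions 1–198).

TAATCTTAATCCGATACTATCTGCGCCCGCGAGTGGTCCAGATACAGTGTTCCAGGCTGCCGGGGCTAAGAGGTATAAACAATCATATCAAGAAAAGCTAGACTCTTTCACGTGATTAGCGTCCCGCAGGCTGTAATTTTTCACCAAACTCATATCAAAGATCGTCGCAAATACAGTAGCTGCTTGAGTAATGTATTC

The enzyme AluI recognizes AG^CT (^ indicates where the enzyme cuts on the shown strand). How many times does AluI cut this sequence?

2

AGCT occurs starting at positions 96, 178.
AluI cuts at 2 sites.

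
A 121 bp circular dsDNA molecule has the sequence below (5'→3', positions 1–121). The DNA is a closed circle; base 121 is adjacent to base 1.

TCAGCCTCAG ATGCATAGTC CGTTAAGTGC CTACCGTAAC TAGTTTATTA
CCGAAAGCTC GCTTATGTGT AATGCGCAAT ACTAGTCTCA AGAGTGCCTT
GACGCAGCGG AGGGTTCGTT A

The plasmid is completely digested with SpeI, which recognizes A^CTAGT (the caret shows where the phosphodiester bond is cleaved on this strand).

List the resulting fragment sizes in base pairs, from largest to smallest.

79, 42 bp

SpeI sites (ACTAGT) start at positions 39, 81.
SpeI cuts after the first base of each site, so after positions 39, 81.
Circular molecule, 2 cuts → 2 fragments:
  40–81 → 42 bp
  82–121 then 1–39 → 40 + 39 = 79 bp
Sorted largest to smallest: 79, 42 bp.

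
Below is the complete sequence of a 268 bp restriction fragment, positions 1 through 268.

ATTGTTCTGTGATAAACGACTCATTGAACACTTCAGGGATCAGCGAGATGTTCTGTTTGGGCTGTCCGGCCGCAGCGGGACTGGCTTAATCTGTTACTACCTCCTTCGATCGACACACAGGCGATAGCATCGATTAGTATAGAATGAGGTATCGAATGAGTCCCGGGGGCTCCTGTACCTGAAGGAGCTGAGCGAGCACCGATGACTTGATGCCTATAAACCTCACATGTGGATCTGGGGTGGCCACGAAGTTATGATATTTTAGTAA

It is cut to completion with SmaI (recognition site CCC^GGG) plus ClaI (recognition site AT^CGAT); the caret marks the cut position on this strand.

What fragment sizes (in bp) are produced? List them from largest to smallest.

The SmaI site (CCCGGG) starts at position 162.
SmaI cuts after base 3 of each site, so after position 164.
The ClaI site (ATCGAT) starts at position 129.
ClaI cuts after base 2 of each site, so after position 130.
Combined cut positions: 130, 164.
Linear molecule, 2 cuts → 3 fragments:
  1–130 → 130 bp
  131–164 → 34 bp
  165–268 → 104 bp
Sorted largest to smallest: 130, 104, 34 bp.

130, 104, 34 bp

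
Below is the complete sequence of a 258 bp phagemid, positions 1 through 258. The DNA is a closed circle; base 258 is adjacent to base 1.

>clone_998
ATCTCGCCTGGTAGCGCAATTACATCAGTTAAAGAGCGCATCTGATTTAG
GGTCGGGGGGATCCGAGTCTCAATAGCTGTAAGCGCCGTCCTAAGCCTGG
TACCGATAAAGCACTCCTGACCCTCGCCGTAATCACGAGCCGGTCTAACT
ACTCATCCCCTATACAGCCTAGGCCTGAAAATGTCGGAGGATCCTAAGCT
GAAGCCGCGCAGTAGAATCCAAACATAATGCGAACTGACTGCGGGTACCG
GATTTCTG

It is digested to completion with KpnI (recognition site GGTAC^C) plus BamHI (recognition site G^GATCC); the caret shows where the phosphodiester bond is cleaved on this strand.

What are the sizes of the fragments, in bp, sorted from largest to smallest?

86, 69, 59, 44 bp

KpnI sites (GGTACC) start at positions 99, 244.
KpnI cuts after base 5 of each site (before the last base), so after positions 103, 248.
BamHI sites (GGATCC) start at positions 59, 189.
BamHI cuts after the first base of each site, so after positions 59, 189.
Combined cut positions: 59, 103, 189, 248.
Circular molecule, 4 cuts → 4 fragments:
  60–103 → 44 bp
  104–189 → 86 bp
  190–248 → 59 bp
  249–258 then 1–59 → 10 + 59 = 69 bp
Sorted largest to smallest: 86, 69, 59, 44 bp.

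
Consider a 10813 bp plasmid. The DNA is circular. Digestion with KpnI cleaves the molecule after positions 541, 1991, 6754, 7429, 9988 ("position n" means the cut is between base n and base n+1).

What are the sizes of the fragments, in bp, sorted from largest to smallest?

4763, 2559, 1450, 1366, 675 bp

Circular molecule, 5 cuts → 5 fragments:
  1991 − 541 = 1450 bp
  6754 − 1991 = 4763 bp
  7429 − 6754 = 675 bp
  9988 − 7429 = 2559 bp
  wrap: 10813 − 9988 + 541 = 1366 bp
Sorted largest to smallest: 4763, 2559, 1450, 1366, 675 bp.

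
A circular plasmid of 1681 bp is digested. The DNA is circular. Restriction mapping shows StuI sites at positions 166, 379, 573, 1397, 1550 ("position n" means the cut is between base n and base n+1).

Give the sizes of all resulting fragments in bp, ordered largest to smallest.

Circular molecule, 5 cuts → 5 fragments:
  379 − 166 = 213 bp
  573 − 379 = 194 bp
  1397 − 573 = 824 bp
  1550 − 1397 = 153 bp
  wrap: 1681 − 1550 + 166 = 297 bp
Sorted largest to smallest: 824, 297, 213, 194, 153 bp.

824, 297, 213, 194, 153 bp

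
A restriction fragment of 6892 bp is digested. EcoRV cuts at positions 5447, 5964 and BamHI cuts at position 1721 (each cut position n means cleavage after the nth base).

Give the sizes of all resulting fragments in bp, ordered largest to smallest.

3726, 1721, 928, 517 bp

Combined cut positions (sorted): 1721, 5447, 5964.
Linear molecule, 3 cuts → 4 fragments:
  1721 − 0 = 1721 bp
  5447 − 1721 = 3726 bp
  5964 − 5447 = 517 bp
  6892 − 5964 = 928 bp
Sorted largest to smallest: 3726, 1721, 928, 517 bp.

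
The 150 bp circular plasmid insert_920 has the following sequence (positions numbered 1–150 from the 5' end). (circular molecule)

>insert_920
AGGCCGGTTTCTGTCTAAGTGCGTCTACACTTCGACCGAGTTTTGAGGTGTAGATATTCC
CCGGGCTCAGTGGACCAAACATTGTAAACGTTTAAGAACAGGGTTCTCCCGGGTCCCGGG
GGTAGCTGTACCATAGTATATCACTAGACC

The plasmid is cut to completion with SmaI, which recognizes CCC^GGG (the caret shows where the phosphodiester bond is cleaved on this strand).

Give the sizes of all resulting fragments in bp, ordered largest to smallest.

95, 48, 7 bp

SmaI sites (CCCGGG) start at positions 60, 108, 115.
SmaI cuts after base 3 of each site, so after positions 62, 110, 117.
Circular molecule, 3 cuts → 3 fragments:
  63–110 → 48 bp
  111–117 → 7 bp
  118–150 then 1–62 → 33 + 62 = 95 bp
Sorted largest to smallest: 95, 48, 7 bp.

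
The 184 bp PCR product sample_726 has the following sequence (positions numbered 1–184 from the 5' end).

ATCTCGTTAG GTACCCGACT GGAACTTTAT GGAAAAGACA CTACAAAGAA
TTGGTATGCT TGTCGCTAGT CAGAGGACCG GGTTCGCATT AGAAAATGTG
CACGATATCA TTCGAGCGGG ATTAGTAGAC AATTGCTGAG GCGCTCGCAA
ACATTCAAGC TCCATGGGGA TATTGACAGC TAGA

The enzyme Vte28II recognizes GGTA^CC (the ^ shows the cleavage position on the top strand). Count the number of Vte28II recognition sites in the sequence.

GGTACC occurs starting at position 10.
Vte28II cuts at 1 site.

1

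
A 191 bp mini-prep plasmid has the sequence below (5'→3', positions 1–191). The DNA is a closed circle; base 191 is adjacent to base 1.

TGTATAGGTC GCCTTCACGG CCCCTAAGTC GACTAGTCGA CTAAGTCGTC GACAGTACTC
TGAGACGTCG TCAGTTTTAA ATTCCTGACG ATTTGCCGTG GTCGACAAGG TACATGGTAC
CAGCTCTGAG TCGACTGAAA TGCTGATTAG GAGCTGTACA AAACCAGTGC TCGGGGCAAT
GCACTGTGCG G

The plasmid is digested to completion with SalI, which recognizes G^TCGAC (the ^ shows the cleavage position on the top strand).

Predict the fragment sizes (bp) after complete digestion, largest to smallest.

89, 53, 29, 12, 8 bp

SalI sites (GTCGAC) start at positions 28, 36, 48, 101, 130.
SalI cuts after the first base of each site, so after positions 28, 36, 48, 101, 130.
Circular molecule, 5 cuts → 5 fragments:
  29–36 → 8 bp
  37–48 → 12 bp
  49–101 → 53 bp
  102–130 → 29 bp
  131–191 then 1–28 → 61 + 28 = 89 bp
Sorted largest to smallest: 89, 53, 29, 12, 8 bp.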